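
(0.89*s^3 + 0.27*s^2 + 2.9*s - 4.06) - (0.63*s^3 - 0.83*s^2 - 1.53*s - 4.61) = 0.26*s^3 + 1.1*s^2 + 4.43*s + 0.550000000000001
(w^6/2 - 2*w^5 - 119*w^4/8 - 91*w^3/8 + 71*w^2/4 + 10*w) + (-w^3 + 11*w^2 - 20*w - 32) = w^6/2 - 2*w^5 - 119*w^4/8 - 99*w^3/8 + 115*w^2/4 - 10*w - 32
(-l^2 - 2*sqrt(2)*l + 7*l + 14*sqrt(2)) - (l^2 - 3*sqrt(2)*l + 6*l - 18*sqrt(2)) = -2*l^2 + l + sqrt(2)*l + 32*sqrt(2)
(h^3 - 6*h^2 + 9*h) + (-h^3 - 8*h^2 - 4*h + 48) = -14*h^2 + 5*h + 48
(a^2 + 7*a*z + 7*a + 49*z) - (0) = a^2 + 7*a*z + 7*a + 49*z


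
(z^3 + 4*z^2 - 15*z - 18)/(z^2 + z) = z + 3 - 18/z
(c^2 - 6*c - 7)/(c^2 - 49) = (c + 1)/(c + 7)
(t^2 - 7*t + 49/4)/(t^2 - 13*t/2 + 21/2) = (t - 7/2)/(t - 3)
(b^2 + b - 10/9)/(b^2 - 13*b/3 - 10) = (b - 2/3)/(b - 6)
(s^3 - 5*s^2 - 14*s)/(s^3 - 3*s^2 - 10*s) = (s - 7)/(s - 5)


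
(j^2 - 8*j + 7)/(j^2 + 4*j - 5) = (j - 7)/(j + 5)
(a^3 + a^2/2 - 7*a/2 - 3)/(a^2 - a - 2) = a + 3/2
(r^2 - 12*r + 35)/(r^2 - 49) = (r - 5)/(r + 7)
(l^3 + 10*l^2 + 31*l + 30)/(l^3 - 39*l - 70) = (l + 3)/(l - 7)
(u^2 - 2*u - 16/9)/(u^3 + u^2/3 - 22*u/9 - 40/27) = 3*(3*u - 8)/(9*u^2 - 3*u - 20)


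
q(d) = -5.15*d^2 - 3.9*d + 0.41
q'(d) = -10.3*d - 3.9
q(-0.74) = 0.48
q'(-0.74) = 3.72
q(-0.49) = 1.08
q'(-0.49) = 1.15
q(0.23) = -0.76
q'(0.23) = -6.27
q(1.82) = -23.75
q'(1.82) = -22.65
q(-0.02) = 0.49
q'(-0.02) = -3.69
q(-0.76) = 0.40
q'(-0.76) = 3.93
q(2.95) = -55.91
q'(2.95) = -34.28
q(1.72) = -21.53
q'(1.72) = -21.62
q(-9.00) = -381.64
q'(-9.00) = 88.80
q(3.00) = -57.64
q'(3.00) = -34.80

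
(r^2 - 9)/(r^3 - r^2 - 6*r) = (r + 3)/(r*(r + 2))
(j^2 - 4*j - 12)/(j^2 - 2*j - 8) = (j - 6)/(j - 4)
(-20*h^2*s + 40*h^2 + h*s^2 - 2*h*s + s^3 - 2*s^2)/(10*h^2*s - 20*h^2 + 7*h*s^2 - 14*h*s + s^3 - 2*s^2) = (-4*h + s)/(2*h + s)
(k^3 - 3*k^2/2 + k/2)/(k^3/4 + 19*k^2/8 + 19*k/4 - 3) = 4*k*(k - 1)/(k^2 + 10*k + 24)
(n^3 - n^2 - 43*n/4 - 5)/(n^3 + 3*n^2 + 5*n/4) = (n - 4)/n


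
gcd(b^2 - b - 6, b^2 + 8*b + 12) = b + 2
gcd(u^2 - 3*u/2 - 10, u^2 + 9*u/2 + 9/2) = 1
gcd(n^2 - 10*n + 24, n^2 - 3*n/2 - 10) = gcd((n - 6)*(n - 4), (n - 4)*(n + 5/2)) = n - 4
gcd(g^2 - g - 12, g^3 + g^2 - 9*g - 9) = g + 3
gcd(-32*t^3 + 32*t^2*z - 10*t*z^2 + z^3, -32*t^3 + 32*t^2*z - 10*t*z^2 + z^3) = -32*t^3 + 32*t^2*z - 10*t*z^2 + z^3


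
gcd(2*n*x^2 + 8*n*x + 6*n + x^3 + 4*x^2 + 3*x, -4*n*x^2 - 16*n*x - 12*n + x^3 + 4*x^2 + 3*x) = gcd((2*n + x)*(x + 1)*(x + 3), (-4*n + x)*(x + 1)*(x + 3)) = x^2 + 4*x + 3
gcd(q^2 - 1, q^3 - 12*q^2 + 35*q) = 1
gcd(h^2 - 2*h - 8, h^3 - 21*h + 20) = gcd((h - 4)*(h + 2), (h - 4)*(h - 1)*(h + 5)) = h - 4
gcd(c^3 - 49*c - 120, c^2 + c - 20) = c + 5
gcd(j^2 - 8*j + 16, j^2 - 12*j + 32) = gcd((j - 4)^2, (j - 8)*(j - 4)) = j - 4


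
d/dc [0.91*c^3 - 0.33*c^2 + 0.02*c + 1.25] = 2.73*c^2 - 0.66*c + 0.02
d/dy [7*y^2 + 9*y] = 14*y + 9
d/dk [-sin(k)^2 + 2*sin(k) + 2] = 2*(1 - sin(k))*cos(k)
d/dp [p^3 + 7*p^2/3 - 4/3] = p*(9*p + 14)/3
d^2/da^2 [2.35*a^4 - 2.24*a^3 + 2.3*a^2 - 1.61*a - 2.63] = 28.2*a^2 - 13.44*a + 4.6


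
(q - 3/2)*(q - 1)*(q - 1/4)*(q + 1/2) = q^4 - 9*q^3/4 + 3*q^2/4 + 11*q/16 - 3/16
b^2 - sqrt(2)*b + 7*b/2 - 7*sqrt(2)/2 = (b + 7/2)*(b - sqrt(2))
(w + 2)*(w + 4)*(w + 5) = w^3 + 11*w^2 + 38*w + 40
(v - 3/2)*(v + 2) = v^2 + v/2 - 3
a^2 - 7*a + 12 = (a - 4)*(a - 3)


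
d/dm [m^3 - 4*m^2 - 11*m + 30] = 3*m^2 - 8*m - 11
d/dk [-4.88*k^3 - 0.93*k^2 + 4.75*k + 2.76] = -14.64*k^2 - 1.86*k + 4.75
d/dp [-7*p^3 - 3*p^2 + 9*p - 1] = -21*p^2 - 6*p + 9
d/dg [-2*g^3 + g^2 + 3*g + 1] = -6*g^2 + 2*g + 3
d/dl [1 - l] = -1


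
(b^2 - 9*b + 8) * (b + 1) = b^3 - 8*b^2 - b + 8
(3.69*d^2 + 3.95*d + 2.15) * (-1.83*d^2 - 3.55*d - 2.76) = -6.7527*d^4 - 20.328*d^3 - 28.1414*d^2 - 18.5345*d - 5.934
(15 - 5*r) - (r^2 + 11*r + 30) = -r^2 - 16*r - 15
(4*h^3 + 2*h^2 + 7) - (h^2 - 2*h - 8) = 4*h^3 + h^2 + 2*h + 15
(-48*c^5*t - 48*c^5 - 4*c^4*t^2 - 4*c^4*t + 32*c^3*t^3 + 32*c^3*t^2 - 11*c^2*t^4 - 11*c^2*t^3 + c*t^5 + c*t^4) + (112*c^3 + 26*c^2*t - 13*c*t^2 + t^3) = -48*c^5*t - 48*c^5 - 4*c^4*t^2 - 4*c^4*t + 32*c^3*t^3 + 32*c^3*t^2 + 112*c^3 - 11*c^2*t^4 - 11*c^2*t^3 + 26*c^2*t + c*t^5 + c*t^4 - 13*c*t^2 + t^3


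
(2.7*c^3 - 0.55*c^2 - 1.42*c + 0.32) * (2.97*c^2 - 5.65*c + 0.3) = 8.019*c^5 - 16.8885*c^4 - 0.2999*c^3 + 8.8084*c^2 - 2.234*c + 0.096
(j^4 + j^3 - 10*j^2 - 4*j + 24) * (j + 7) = j^5 + 8*j^4 - 3*j^3 - 74*j^2 - 4*j + 168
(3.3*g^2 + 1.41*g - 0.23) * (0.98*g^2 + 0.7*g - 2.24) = 3.234*g^4 + 3.6918*g^3 - 6.6304*g^2 - 3.3194*g + 0.5152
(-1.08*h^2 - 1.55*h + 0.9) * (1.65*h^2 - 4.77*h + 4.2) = -1.782*h^4 + 2.5941*h^3 + 4.3425*h^2 - 10.803*h + 3.78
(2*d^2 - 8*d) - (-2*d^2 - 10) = 4*d^2 - 8*d + 10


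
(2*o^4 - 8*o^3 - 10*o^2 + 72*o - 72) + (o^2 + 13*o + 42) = 2*o^4 - 8*o^3 - 9*o^2 + 85*o - 30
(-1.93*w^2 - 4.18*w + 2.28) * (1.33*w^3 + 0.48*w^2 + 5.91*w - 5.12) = -2.5669*w^5 - 6.4858*w^4 - 10.3803*w^3 - 13.7278*w^2 + 34.8764*w - 11.6736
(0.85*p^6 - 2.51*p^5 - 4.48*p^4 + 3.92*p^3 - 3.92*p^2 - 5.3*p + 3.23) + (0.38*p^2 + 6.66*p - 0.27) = 0.85*p^6 - 2.51*p^5 - 4.48*p^4 + 3.92*p^3 - 3.54*p^2 + 1.36*p + 2.96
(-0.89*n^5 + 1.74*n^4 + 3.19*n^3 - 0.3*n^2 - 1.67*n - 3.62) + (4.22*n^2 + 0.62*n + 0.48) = -0.89*n^5 + 1.74*n^4 + 3.19*n^3 + 3.92*n^2 - 1.05*n - 3.14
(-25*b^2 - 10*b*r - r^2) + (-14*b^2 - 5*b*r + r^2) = -39*b^2 - 15*b*r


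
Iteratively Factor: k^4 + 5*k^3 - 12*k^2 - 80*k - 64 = (k + 4)*(k^3 + k^2 - 16*k - 16) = (k - 4)*(k + 4)*(k^2 + 5*k + 4) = (k - 4)*(k + 1)*(k + 4)*(k + 4)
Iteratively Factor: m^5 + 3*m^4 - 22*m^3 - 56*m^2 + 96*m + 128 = (m + 4)*(m^4 - m^3 - 18*m^2 + 16*m + 32) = (m - 4)*(m + 4)*(m^3 + 3*m^2 - 6*m - 8) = (m - 4)*(m - 2)*(m + 4)*(m^2 + 5*m + 4) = (m - 4)*(m - 2)*(m + 4)^2*(m + 1)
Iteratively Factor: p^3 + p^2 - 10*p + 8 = (p - 2)*(p^2 + 3*p - 4) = (p - 2)*(p - 1)*(p + 4)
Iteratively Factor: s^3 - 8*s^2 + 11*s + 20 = (s - 4)*(s^2 - 4*s - 5) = (s - 4)*(s + 1)*(s - 5)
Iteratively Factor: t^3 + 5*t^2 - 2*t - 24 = (t + 4)*(t^2 + t - 6) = (t - 2)*(t + 4)*(t + 3)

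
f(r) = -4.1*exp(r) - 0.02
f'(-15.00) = 0.00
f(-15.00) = -0.02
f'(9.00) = -33222.64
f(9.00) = -33222.66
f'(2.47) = -48.47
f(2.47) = -48.49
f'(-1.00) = -1.51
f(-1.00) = -1.53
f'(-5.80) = -0.01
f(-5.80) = -0.03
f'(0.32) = -5.65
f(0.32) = -5.67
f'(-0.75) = -1.94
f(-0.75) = -1.96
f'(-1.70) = -0.75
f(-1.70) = -0.77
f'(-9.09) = -0.00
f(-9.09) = -0.02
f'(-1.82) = -0.66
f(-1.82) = -0.68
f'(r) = -4.1*exp(r)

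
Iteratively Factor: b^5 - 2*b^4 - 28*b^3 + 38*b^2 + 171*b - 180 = (b - 1)*(b^4 - b^3 - 29*b^2 + 9*b + 180) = (b - 1)*(b + 3)*(b^3 - 4*b^2 - 17*b + 60) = (b - 3)*(b - 1)*(b + 3)*(b^2 - b - 20) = (b - 5)*(b - 3)*(b - 1)*(b + 3)*(b + 4)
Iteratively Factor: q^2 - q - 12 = (q + 3)*(q - 4)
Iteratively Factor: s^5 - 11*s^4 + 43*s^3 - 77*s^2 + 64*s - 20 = (s - 5)*(s^4 - 6*s^3 + 13*s^2 - 12*s + 4) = (s - 5)*(s - 1)*(s^3 - 5*s^2 + 8*s - 4) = (s - 5)*(s - 2)*(s - 1)*(s^2 - 3*s + 2) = (s - 5)*(s - 2)^2*(s - 1)*(s - 1)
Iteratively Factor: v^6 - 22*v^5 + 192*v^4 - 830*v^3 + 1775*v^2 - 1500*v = (v - 5)*(v^5 - 17*v^4 + 107*v^3 - 295*v^2 + 300*v) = (v - 5)*(v - 3)*(v^4 - 14*v^3 + 65*v^2 - 100*v) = (v - 5)*(v - 4)*(v - 3)*(v^3 - 10*v^2 + 25*v) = (v - 5)^2*(v - 4)*(v - 3)*(v^2 - 5*v) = v*(v - 5)^2*(v - 4)*(v - 3)*(v - 5)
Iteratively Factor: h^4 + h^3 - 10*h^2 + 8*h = (h + 4)*(h^3 - 3*h^2 + 2*h) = h*(h + 4)*(h^2 - 3*h + 2) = h*(h - 1)*(h + 4)*(h - 2)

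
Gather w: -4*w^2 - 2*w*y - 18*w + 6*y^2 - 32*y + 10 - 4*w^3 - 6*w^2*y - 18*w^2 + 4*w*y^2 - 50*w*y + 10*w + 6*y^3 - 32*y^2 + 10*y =-4*w^3 + w^2*(-6*y - 22) + w*(4*y^2 - 52*y - 8) + 6*y^3 - 26*y^2 - 22*y + 10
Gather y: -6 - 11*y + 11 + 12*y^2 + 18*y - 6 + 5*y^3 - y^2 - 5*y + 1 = 5*y^3 + 11*y^2 + 2*y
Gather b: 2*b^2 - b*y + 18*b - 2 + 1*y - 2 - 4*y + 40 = 2*b^2 + b*(18 - y) - 3*y + 36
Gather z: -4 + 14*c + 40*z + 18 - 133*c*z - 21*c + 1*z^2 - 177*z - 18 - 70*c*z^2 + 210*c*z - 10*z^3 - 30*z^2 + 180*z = -7*c - 10*z^3 + z^2*(-70*c - 29) + z*(77*c + 43) - 4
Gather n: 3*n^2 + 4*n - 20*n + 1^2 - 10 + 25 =3*n^2 - 16*n + 16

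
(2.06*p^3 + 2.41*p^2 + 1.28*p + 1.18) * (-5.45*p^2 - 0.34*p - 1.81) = -11.227*p^5 - 13.8349*p^4 - 11.524*p^3 - 11.2283*p^2 - 2.718*p - 2.1358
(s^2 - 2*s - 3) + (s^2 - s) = 2*s^2 - 3*s - 3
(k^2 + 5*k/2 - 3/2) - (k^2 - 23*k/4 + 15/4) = 33*k/4 - 21/4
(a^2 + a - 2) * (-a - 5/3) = -a^3 - 8*a^2/3 + a/3 + 10/3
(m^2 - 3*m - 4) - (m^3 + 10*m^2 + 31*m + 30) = -m^3 - 9*m^2 - 34*m - 34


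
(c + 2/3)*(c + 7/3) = c^2 + 3*c + 14/9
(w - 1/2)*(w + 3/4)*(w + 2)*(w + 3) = w^4 + 21*w^3/4 + 55*w^2/8 - 3*w/8 - 9/4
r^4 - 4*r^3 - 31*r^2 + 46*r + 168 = (r - 7)*(r - 3)*(r + 2)*(r + 4)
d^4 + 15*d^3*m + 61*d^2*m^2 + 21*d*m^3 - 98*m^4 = (d - m)*(d + 2*m)*(d + 7*m)^2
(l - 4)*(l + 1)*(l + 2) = l^3 - l^2 - 10*l - 8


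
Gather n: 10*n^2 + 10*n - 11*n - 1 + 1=10*n^2 - n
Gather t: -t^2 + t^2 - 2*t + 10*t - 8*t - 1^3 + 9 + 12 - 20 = 0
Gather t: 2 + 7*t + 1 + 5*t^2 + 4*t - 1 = 5*t^2 + 11*t + 2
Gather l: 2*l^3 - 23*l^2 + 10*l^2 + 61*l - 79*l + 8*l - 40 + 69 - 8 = 2*l^3 - 13*l^2 - 10*l + 21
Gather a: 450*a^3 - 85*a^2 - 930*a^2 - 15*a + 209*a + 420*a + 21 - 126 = 450*a^3 - 1015*a^2 + 614*a - 105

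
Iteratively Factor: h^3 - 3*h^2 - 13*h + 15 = (h - 1)*(h^2 - 2*h - 15) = (h - 5)*(h - 1)*(h + 3)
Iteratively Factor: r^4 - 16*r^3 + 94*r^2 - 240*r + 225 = (r - 5)*(r^3 - 11*r^2 + 39*r - 45) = (r - 5)*(r - 3)*(r^2 - 8*r + 15) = (r - 5)^2*(r - 3)*(r - 3)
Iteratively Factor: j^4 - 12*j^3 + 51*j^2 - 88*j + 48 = (j - 4)*(j^3 - 8*j^2 + 19*j - 12) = (j - 4)*(j - 1)*(j^2 - 7*j + 12) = (j - 4)*(j - 3)*(j - 1)*(j - 4)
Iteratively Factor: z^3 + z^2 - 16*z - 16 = (z + 4)*(z^2 - 3*z - 4) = (z - 4)*(z + 4)*(z + 1)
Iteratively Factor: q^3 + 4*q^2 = (q + 4)*(q^2) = q*(q + 4)*(q)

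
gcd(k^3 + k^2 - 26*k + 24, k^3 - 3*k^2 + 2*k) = k - 1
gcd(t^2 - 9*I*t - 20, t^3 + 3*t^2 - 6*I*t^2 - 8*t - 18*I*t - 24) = t - 4*I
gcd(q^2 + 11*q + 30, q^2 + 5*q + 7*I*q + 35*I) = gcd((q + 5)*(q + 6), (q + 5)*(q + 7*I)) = q + 5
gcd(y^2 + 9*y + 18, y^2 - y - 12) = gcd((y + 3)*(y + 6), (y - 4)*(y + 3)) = y + 3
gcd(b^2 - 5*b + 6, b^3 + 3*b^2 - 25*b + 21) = b - 3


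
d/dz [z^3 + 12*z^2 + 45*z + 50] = 3*z^2 + 24*z + 45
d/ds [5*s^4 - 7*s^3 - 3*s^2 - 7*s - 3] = 20*s^3 - 21*s^2 - 6*s - 7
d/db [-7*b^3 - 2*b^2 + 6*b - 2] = -21*b^2 - 4*b + 6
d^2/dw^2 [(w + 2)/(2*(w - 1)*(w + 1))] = (w^3 + 6*w^2 + 3*w + 2)/(w^6 - 3*w^4 + 3*w^2 - 1)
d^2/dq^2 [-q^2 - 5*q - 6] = -2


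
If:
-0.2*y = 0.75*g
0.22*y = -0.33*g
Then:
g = 0.00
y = 0.00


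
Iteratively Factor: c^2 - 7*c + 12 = (c - 4)*(c - 3)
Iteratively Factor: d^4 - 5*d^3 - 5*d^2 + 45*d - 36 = (d - 1)*(d^3 - 4*d^2 - 9*d + 36) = (d - 4)*(d - 1)*(d^2 - 9) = (d - 4)*(d - 1)*(d + 3)*(d - 3)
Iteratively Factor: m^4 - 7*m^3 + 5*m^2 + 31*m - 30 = (m - 5)*(m^3 - 2*m^2 - 5*m + 6) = (m - 5)*(m - 1)*(m^2 - m - 6) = (m - 5)*(m - 1)*(m + 2)*(m - 3)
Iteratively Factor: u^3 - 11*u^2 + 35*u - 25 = (u - 1)*(u^2 - 10*u + 25) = (u - 5)*(u - 1)*(u - 5)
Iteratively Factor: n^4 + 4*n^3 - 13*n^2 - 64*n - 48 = (n + 4)*(n^3 - 13*n - 12) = (n + 1)*(n + 4)*(n^2 - n - 12) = (n + 1)*(n + 3)*(n + 4)*(n - 4)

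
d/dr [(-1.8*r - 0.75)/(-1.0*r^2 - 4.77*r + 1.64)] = (1.8*r^2 + 8.586*r - (1.8*r + 0.75)*(2.0*r + 4.77) - 2.952)/(1.0*r^2 + 4.77*r - 1.64)^2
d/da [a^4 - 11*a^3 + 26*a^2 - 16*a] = 4*a^3 - 33*a^2 + 52*a - 16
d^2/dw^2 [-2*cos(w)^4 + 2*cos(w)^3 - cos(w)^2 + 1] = 32*sin(w)^4 - 44*sin(w)^2 - 3*cos(w)/2 - 9*cos(3*w)/2 + 10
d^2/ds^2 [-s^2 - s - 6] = -2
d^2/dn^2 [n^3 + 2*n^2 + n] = 6*n + 4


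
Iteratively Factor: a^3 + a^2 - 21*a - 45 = (a + 3)*(a^2 - 2*a - 15) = (a + 3)^2*(a - 5)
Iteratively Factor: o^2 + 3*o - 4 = (o - 1)*(o + 4)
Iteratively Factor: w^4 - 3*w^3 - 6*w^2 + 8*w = (w - 4)*(w^3 + w^2 - 2*w) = (w - 4)*(w + 2)*(w^2 - w) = w*(w - 4)*(w + 2)*(w - 1)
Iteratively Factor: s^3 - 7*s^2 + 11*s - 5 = (s - 5)*(s^2 - 2*s + 1) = (s - 5)*(s - 1)*(s - 1)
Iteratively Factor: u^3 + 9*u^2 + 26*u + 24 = (u + 2)*(u^2 + 7*u + 12) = (u + 2)*(u + 4)*(u + 3)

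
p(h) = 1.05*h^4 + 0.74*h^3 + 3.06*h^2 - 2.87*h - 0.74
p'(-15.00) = -13770.17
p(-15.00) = 51389.56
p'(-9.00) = -2939.93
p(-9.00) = 6622.54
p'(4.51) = 455.17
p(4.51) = 550.85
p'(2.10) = 58.67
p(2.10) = 34.00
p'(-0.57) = -6.41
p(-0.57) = 1.86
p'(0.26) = -1.05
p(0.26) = -1.26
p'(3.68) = 259.03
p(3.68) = 259.58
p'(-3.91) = -243.92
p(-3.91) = 258.44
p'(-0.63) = -6.89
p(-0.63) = 2.26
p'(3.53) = 231.14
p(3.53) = 222.85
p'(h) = 4.2*h^3 + 2.22*h^2 + 6.12*h - 2.87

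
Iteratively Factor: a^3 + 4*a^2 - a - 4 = (a + 4)*(a^2 - 1) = (a + 1)*(a + 4)*(a - 1)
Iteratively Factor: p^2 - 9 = (p + 3)*(p - 3)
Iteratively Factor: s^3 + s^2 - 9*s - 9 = (s - 3)*(s^2 + 4*s + 3) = (s - 3)*(s + 1)*(s + 3)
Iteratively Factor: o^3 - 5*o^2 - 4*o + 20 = (o + 2)*(o^2 - 7*o + 10) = (o - 2)*(o + 2)*(o - 5)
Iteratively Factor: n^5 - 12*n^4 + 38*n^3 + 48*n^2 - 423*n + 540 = (n - 3)*(n^4 - 9*n^3 + 11*n^2 + 81*n - 180) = (n - 3)*(n + 3)*(n^3 - 12*n^2 + 47*n - 60) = (n - 3)^2*(n + 3)*(n^2 - 9*n + 20) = (n - 5)*(n - 3)^2*(n + 3)*(n - 4)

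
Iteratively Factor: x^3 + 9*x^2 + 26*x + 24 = (x + 3)*(x^2 + 6*x + 8) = (x + 2)*(x + 3)*(x + 4)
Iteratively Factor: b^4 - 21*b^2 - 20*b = (b - 5)*(b^3 + 5*b^2 + 4*b) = b*(b - 5)*(b^2 + 5*b + 4) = b*(b - 5)*(b + 4)*(b + 1)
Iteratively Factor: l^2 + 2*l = (l)*(l + 2)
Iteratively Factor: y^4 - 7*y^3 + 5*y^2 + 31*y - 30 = (y + 2)*(y^3 - 9*y^2 + 23*y - 15) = (y - 3)*(y + 2)*(y^2 - 6*y + 5) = (y - 5)*(y - 3)*(y + 2)*(y - 1)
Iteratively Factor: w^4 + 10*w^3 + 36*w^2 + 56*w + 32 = (w + 2)*(w^3 + 8*w^2 + 20*w + 16) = (w + 2)^2*(w^2 + 6*w + 8) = (w + 2)^2*(w + 4)*(w + 2)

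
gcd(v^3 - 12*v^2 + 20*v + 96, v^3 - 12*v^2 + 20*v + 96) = v^3 - 12*v^2 + 20*v + 96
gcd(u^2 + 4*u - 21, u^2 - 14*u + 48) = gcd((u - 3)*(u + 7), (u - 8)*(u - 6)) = 1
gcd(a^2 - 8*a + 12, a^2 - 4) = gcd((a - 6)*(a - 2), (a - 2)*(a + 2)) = a - 2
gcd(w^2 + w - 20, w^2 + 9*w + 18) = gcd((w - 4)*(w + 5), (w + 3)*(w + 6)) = 1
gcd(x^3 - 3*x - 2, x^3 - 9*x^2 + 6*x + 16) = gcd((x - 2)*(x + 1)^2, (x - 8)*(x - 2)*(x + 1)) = x^2 - x - 2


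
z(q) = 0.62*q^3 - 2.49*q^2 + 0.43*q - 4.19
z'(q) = 1.86*q^2 - 4.98*q + 0.43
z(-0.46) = -4.98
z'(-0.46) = 3.11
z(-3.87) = -79.08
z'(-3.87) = 47.56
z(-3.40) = -58.80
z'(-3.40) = 38.86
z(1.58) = -7.28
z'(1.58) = -2.80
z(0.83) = -5.19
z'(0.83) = -2.42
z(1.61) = -7.36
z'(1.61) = -2.77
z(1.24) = -6.30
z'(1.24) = -2.89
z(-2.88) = -40.89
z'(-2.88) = 30.20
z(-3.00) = -44.63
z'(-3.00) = 32.11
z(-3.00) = -44.63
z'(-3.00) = 32.11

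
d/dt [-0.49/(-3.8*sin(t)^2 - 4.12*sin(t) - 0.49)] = -(3.724*sin(t) + 2.0188)*cos(t)/(3.8*sin(t)^2 + 4.12*sin(t) + 0.49)^2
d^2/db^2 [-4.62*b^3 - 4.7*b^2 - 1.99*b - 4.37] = -27.72*b - 9.4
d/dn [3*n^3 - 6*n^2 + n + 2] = 9*n^2 - 12*n + 1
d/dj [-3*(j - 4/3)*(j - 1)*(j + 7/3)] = 37/3 - 9*j^2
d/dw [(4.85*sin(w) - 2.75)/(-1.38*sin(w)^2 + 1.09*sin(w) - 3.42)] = (6.693*sin(w)^2 - 7.59*sin(w) - 13.5895)*cos(w)/(1.9044*sin(w)^4 - 3.0084*sin(w)^3 + 10.6273*sin(w)^2 - 7.4556*sin(w) + 11.6964)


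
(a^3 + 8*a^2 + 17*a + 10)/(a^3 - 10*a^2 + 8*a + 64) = (a^2 + 6*a + 5)/(a^2 - 12*a + 32)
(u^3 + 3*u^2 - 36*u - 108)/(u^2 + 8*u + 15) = (u^2 - 36)/(u + 5)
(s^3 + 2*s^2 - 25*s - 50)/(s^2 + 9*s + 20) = (s^2 - 3*s - 10)/(s + 4)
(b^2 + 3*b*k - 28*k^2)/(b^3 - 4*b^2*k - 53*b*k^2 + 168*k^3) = (b - 4*k)/(b^2 - 11*b*k + 24*k^2)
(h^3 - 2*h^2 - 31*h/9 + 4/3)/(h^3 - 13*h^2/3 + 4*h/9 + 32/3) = (3*h - 1)/(3*h - 8)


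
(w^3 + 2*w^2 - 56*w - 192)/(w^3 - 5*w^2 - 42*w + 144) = (w + 4)/(w - 3)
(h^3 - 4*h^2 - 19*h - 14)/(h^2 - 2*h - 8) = (h^2 - 6*h - 7)/(h - 4)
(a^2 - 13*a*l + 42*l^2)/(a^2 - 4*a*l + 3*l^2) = (a^2 - 13*a*l + 42*l^2)/(a^2 - 4*a*l + 3*l^2)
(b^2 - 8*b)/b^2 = (b - 8)/b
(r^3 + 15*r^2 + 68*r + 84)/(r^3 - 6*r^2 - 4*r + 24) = (r^2 + 13*r + 42)/(r^2 - 8*r + 12)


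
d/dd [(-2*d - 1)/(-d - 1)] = (d + 1)^(-2)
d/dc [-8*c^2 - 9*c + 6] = -16*c - 9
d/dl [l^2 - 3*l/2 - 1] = 2*l - 3/2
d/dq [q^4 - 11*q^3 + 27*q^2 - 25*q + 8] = 4*q^3 - 33*q^2 + 54*q - 25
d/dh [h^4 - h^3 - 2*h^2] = h*(4*h^2 - 3*h - 4)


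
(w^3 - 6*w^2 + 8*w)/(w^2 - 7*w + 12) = w*(w - 2)/(w - 3)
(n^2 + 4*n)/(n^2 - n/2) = 2*(n + 4)/(2*n - 1)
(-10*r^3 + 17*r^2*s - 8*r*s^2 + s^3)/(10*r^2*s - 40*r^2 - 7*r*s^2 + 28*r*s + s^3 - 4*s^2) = (-r + s)/(s - 4)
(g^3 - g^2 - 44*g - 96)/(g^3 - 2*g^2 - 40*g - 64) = (g + 3)/(g + 2)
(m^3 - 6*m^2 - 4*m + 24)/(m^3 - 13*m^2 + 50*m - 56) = (m^2 - 4*m - 12)/(m^2 - 11*m + 28)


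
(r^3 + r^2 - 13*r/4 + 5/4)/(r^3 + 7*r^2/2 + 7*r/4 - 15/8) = 2*(r - 1)/(2*r + 3)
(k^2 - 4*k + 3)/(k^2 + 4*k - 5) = (k - 3)/(k + 5)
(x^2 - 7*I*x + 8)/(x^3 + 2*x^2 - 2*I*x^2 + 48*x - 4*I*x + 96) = (x + I)/(x^2 + x*(2 + 6*I) + 12*I)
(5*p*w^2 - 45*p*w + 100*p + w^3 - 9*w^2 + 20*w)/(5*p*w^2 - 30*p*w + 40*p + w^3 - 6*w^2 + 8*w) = (w - 5)/(w - 2)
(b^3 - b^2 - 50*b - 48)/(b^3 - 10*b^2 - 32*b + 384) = (b + 1)/(b - 8)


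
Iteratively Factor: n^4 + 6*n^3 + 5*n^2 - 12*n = (n - 1)*(n^3 + 7*n^2 + 12*n) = (n - 1)*(n + 4)*(n^2 + 3*n) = (n - 1)*(n + 3)*(n + 4)*(n)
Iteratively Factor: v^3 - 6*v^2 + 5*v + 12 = (v - 3)*(v^2 - 3*v - 4) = (v - 4)*(v - 3)*(v + 1)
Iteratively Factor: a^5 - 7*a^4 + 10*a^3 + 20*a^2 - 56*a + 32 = (a - 4)*(a^4 - 3*a^3 - 2*a^2 + 12*a - 8) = (a - 4)*(a - 2)*(a^3 - a^2 - 4*a + 4) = (a - 4)*(a - 2)*(a - 1)*(a^2 - 4) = (a - 4)*(a - 2)^2*(a - 1)*(a + 2)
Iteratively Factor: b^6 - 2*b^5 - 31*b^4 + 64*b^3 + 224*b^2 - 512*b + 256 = (b - 4)*(b^5 + 2*b^4 - 23*b^3 - 28*b^2 + 112*b - 64) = (b - 4)*(b + 4)*(b^4 - 2*b^3 - 15*b^2 + 32*b - 16) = (b - 4)*(b + 4)^2*(b^3 - 6*b^2 + 9*b - 4) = (b - 4)*(b - 1)*(b + 4)^2*(b^2 - 5*b + 4) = (b - 4)*(b - 1)^2*(b + 4)^2*(b - 4)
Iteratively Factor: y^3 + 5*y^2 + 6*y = (y + 2)*(y^2 + 3*y) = (y + 2)*(y + 3)*(y)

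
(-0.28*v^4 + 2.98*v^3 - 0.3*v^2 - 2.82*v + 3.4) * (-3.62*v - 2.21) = 1.0136*v^5 - 10.1688*v^4 - 5.4998*v^3 + 10.8714*v^2 - 6.0758*v - 7.514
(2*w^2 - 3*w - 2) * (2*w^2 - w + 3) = 4*w^4 - 8*w^3 + 5*w^2 - 7*w - 6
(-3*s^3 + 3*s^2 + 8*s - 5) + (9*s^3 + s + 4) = 6*s^3 + 3*s^2 + 9*s - 1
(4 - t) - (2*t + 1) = 3 - 3*t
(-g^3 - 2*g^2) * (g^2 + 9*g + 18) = -g^5 - 11*g^4 - 36*g^3 - 36*g^2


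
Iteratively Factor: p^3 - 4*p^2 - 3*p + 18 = (p - 3)*(p^2 - p - 6) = (p - 3)*(p + 2)*(p - 3)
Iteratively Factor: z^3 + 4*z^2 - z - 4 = (z + 4)*(z^2 - 1) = (z + 1)*(z + 4)*(z - 1)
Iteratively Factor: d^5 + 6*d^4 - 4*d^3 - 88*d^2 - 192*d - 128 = (d - 4)*(d^4 + 10*d^3 + 36*d^2 + 56*d + 32) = (d - 4)*(d + 2)*(d^3 + 8*d^2 + 20*d + 16) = (d - 4)*(d + 2)*(d + 4)*(d^2 + 4*d + 4) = (d - 4)*(d + 2)^2*(d + 4)*(d + 2)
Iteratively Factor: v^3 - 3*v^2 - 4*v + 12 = (v - 2)*(v^2 - v - 6) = (v - 3)*(v - 2)*(v + 2)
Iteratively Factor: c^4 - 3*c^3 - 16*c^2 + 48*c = (c - 4)*(c^3 + c^2 - 12*c) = (c - 4)*(c + 4)*(c^2 - 3*c) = (c - 4)*(c - 3)*(c + 4)*(c)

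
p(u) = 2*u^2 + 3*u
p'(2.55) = 13.20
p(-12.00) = 252.00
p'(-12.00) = -45.00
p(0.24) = 0.84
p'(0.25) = 4.00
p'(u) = 4*u + 3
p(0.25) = 0.88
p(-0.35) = -0.80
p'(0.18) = 3.72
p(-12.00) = 252.00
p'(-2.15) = -5.60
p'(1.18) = 7.72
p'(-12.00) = -45.00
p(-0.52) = -1.02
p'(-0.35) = 1.60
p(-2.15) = 2.80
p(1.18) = 6.32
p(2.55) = 20.66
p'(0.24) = 3.96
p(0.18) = 0.60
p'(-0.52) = 0.92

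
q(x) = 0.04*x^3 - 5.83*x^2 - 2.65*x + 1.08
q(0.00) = 1.08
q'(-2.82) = 31.19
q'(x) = 0.12*x^2 - 11.66*x - 2.65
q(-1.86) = -14.42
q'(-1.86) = 19.45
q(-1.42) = -7.03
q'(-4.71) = 54.93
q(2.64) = -45.81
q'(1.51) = -19.98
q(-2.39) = -26.43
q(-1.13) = -3.43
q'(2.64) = -32.60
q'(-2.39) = 25.90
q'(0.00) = -2.65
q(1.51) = -16.08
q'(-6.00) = 71.63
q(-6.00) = -201.54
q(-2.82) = -38.71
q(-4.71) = -119.95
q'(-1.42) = 14.15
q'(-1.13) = 10.68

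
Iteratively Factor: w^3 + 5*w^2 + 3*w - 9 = (w + 3)*(w^2 + 2*w - 3) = (w - 1)*(w + 3)*(w + 3)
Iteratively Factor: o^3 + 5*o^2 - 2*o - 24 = (o + 3)*(o^2 + 2*o - 8) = (o - 2)*(o + 3)*(o + 4)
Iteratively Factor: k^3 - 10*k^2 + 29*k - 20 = (k - 5)*(k^2 - 5*k + 4) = (k - 5)*(k - 1)*(k - 4)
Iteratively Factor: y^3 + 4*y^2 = (y + 4)*(y^2) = y*(y + 4)*(y)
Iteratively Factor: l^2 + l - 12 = (l - 3)*(l + 4)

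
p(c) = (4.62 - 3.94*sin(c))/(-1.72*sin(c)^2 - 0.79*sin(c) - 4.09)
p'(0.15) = 1.21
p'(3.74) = -0.41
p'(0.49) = 0.97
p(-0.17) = -1.32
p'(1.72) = -0.10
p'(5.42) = 0.12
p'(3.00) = -1.21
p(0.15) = -0.95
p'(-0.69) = 0.29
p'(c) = (4.62 - 3.94*sin(c))*(3.44*sin(c)*cos(c) + 0.79*cos(c))/(-1.72*sin(c)^2 - 0.79*sin(c) - 4.09)^2 - 3.94*cos(c)/(-1.72*sin(c)^2 - 0.79*sin(c) - 4.09)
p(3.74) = -1.63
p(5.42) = -1.70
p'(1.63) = -0.04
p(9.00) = -0.64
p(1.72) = -0.11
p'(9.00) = -1.03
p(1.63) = -0.10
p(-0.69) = -1.66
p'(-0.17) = 1.04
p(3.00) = -0.96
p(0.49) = -0.57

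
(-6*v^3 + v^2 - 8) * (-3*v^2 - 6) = 18*v^5 - 3*v^4 + 36*v^3 + 18*v^2 + 48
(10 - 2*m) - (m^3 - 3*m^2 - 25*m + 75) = -m^3 + 3*m^2 + 23*m - 65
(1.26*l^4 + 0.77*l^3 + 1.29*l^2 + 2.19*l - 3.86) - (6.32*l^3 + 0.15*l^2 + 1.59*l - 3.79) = 1.26*l^4 - 5.55*l^3 + 1.14*l^2 + 0.6*l - 0.0699999999999998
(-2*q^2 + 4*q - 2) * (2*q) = -4*q^3 + 8*q^2 - 4*q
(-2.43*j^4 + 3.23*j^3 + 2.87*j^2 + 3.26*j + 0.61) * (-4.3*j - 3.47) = 10.449*j^5 - 5.4569*j^4 - 23.5491*j^3 - 23.9769*j^2 - 13.9352*j - 2.1167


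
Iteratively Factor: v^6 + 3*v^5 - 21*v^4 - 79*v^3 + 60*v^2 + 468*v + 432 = (v + 3)*(v^5 - 21*v^3 - 16*v^2 + 108*v + 144) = (v + 3)^2*(v^4 - 3*v^3 - 12*v^2 + 20*v + 48) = (v - 3)*(v + 3)^2*(v^3 - 12*v - 16) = (v - 3)*(v + 2)*(v + 3)^2*(v^2 - 2*v - 8) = (v - 4)*(v - 3)*(v + 2)*(v + 3)^2*(v + 2)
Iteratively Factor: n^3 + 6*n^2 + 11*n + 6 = (n + 1)*(n^2 + 5*n + 6) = (n + 1)*(n + 2)*(n + 3)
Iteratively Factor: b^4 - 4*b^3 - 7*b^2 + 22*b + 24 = (b - 3)*(b^3 - b^2 - 10*b - 8) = (b - 3)*(b + 1)*(b^2 - 2*b - 8) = (b - 4)*(b - 3)*(b + 1)*(b + 2)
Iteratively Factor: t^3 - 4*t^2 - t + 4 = (t - 4)*(t^2 - 1) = (t - 4)*(t - 1)*(t + 1)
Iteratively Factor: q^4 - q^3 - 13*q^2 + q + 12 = (q - 1)*(q^3 - 13*q - 12) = (q - 4)*(q - 1)*(q^2 + 4*q + 3) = (q - 4)*(q - 1)*(q + 1)*(q + 3)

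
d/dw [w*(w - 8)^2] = (w - 8)*(3*w - 8)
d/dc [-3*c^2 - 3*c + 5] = -6*c - 3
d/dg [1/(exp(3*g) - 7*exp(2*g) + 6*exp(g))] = (-3*exp(2*g) + 14*exp(g) - 6)*exp(-g)/(exp(2*g) - 7*exp(g) + 6)^2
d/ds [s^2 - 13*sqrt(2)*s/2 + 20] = 2*s - 13*sqrt(2)/2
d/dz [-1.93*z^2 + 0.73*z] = 0.73 - 3.86*z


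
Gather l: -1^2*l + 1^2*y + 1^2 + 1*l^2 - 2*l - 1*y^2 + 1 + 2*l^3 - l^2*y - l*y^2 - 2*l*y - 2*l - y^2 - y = 2*l^3 + l^2*(1 - y) + l*(-y^2 - 2*y - 5) - 2*y^2 + 2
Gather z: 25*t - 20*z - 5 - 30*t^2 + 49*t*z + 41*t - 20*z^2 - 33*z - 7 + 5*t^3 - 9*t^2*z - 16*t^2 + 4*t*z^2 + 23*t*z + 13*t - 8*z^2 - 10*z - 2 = 5*t^3 - 46*t^2 + 79*t + z^2*(4*t - 28) + z*(-9*t^2 + 72*t - 63) - 14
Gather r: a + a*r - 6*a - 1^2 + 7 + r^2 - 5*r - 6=-5*a + r^2 + r*(a - 5)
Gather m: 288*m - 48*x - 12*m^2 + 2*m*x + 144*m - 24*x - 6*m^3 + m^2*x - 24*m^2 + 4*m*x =-6*m^3 + m^2*(x - 36) + m*(6*x + 432) - 72*x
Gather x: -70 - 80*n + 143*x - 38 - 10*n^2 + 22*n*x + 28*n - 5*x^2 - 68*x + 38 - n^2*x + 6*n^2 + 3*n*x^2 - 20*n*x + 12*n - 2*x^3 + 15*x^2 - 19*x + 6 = -4*n^2 - 40*n - 2*x^3 + x^2*(3*n + 10) + x*(-n^2 + 2*n + 56) - 64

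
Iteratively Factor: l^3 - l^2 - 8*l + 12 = (l - 2)*(l^2 + l - 6) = (l - 2)^2*(l + 3)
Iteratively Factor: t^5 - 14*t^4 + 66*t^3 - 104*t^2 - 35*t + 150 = (t - 2)*(t^4 - 12*t^3 + 42*t^2 - 20*t - 75) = (t - 2)*(t + 1)*(t^3 - 13*t^2 + 55*t - 75) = (t - 5)*(t - 2)*(t + 1)*(t^2 - 8*t + 15) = (t - 5)*(t - 3)*(t - 2)*(t + 1)*(t - 5)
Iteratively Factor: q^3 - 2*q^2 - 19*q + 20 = (q + 4)*(q^2 - 6*q + 5) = (q - 5)*(q + 4)*(q - 1)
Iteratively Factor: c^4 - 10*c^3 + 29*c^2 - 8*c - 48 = (c - 4)*(c^3 - 6*c^2 + 5*c + 12) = (c - 4)*(c - 3)*(c^2 - 3*c - 4) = (c - 4)*(c - 3)*(c + 1)*(c - 4)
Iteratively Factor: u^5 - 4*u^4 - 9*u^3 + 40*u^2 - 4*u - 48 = (u - 2)*(u^4 - 2*u^3 - 13*u^2 + 14*u + 24) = (u - 2)*(u + 3)*(u^3 - 5*u^2 + 2*u + 8) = (u - 2)^2*(u + 3)*(u^2 - 3*u - 4) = (u - 2)^2*(u + 1)*(u + 3)*(u - 4)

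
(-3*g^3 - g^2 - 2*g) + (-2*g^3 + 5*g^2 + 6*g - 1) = -5*g^3 + 4*g^2 + 4*g - 1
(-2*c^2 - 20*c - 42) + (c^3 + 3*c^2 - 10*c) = c^3 + c^2 - 30*c - 42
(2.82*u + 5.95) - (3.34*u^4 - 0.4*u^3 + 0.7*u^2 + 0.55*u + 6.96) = -3.34*u^4 + 0.4*u^3 - 0.7*u^2 + 2.27*u - 1.01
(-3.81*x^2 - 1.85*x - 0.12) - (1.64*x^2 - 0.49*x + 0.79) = -5.45*x^2 - 1.36*x - 0.91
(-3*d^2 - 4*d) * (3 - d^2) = 3*d^4 + 4*d^3 - 9*d^2 - 12*d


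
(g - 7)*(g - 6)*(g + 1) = g^3 - 12*g^2 + 29*g + 42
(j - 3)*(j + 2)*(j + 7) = j^3 + 6*j^2 - 13*j - 42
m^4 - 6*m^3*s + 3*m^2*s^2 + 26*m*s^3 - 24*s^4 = (m - 4*s)*(m - 3*s)*(m - s)*(m + 2*s)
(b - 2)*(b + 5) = b^2 + 3*b - 10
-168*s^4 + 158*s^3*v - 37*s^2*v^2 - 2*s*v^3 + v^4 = (-4*s + v)*(-3*s + v)*(-2*s + v)*(7*s + v)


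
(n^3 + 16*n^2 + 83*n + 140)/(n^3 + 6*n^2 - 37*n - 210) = (n + 4)/(n - 6)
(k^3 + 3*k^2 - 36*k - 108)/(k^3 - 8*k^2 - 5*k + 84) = (k^2 - 36)/(k^2 - 11*k + 28)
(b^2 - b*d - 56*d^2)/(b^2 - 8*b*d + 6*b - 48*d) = (b + 7*d)/(b + 6)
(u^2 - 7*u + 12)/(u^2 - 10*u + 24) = (u - 3)/(u - 6)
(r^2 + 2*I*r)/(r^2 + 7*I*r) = (r + 2*I)/(r + 7*I)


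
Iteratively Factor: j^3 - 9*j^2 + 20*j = (j - 5)*(j^2 - 4*j) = (j - 5)*(j - 4)*(j)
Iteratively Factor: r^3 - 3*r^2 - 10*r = (r - 5)*(r^2 + 2*r) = (r - 5)*(r + 2)*(r)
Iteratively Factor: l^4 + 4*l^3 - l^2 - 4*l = (l + 4)*(l^3 - l) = l*(l + 4)*(l^2 - 1) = l*(l - 1)*(l + 4)*(l + 1)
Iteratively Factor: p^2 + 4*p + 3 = (p + 1)*(p + 3)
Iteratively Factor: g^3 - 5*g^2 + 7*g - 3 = (g - 3)*(g^2 - 2*g + 1) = (g - 3)*(g - 1)*(g - 1)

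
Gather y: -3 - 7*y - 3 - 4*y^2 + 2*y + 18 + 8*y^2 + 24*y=4*y^2 + 19*y + 12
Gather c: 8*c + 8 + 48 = 8*c + 56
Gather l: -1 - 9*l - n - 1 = -9*l - n - 2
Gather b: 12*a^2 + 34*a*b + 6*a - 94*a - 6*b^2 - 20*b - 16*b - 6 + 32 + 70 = 12*a^2 - 88*a - 6*b^2 + b*(34*a - 36) + 96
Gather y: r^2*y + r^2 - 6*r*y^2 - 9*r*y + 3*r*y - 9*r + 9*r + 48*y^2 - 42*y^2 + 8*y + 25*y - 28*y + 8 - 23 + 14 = r^2 + y^2*(6 - 6*r) + y*(r^2 - 6*r + 5) - 1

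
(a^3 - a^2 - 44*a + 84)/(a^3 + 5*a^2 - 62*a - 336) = (a^2 - 8*a + 12)/(a^2 - 2*a - 48)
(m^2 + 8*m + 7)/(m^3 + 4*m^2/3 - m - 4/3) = 3*(m + 7)/(3*m^2 + m - 4)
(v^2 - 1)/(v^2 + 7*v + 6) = (v - 1)/(v + 6)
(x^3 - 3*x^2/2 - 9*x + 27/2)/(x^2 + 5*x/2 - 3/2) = (2*x^2 - 9*x + 9)/(2*x - 1)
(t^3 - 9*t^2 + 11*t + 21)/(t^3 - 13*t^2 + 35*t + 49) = (t - 3)/(t - 7)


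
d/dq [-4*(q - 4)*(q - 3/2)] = 22 - 8*q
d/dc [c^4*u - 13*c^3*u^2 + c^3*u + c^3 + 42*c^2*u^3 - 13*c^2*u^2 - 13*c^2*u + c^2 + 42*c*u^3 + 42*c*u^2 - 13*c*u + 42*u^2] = 4*c^3*u - 39*c^2*u^2 + 3*c^2*u + 3*c^2 + 84*c*u^3 - 26*c*u^2 - 26*c*u + 2*c + 42*u^3 + 42*u^2 - 13*u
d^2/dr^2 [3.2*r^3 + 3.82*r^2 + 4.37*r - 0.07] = 19.2*r + 7.64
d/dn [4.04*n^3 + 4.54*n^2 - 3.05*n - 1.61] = 12.12*n^2 + 9.08*n - 3.05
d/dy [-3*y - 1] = -3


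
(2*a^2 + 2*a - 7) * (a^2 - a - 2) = 2*a^4 - 13*a^2 + 3*a + 14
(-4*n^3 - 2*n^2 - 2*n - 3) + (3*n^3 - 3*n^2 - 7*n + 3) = -n^3 - 5*n^2 - 9*n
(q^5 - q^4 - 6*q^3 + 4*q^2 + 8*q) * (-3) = -3*q^5 + 3*q^4 + 18*q^3 - 12*q^2 - 24*q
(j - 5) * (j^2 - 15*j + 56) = j^3 - 20*j^2 + 131*j - 280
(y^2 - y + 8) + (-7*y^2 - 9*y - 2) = -6*y^2 - 10*y + 6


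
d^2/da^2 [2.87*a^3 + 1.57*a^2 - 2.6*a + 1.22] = 17.22*a + 3.14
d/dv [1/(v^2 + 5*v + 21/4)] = 16*(-2*v - 5)/(4*v^2 + 20*v + 21)^2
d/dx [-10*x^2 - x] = -20*x - 1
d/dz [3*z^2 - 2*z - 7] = 6*z - 2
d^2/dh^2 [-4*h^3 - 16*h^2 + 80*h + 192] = -24*h - 32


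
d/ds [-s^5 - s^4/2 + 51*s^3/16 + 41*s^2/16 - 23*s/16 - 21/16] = -5*s^4 - 2*s^3 + 153*s^2/16 + 41*s/8 - 23/16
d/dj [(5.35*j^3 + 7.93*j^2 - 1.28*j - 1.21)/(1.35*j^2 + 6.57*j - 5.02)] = (7.2225*j^4 + 70.299*j^3 - 26.7429*j^2 - 76.3502*j + 14.3753)/(1.8225*j^4 + 17.739*j^3 + 29.6109*j^2 - 65.9628*j + 25.2004)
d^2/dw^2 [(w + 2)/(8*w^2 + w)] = 4*(32*w^3 + 192*w^2 + 24*w + 1)/(w^3*(512*w^3 + 192*w^2 + 24*w + 1))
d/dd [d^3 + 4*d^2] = d*(3*d + 8)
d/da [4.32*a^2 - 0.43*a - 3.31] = 8.64*a - 0.43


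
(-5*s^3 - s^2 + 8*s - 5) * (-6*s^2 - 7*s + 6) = 30*s^5 + 41*s^4 - 71*s^3 - 32*s^2 + 83*s - 30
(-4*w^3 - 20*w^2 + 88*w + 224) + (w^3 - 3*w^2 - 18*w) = -3*w^3 - 23*w^2 + 70*w + 224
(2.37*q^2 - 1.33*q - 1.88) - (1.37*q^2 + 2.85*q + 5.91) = 1.0*q^2 - 4.18*q - 7.79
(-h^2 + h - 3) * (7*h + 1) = -7*h^3 + 6*h^2 - 20*h - 3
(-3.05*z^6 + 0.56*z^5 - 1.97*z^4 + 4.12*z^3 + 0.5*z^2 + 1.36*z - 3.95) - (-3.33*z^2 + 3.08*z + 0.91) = -3.05*z^6 + 0.56*z^5 - 1.97*z^4 + 4.12*z^3 + 3.83*z^2 - 1.72*z - 4.86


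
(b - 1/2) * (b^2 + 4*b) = b^3 + 7*b^2/2 - 2*b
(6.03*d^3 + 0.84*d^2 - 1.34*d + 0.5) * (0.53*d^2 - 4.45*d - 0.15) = 3.1959*d^5 - 26.3883*d^4 - 5.3527*d^3 + 6.102*d^2 - 2.024*d - 0.075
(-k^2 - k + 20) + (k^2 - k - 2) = 18 - 2*k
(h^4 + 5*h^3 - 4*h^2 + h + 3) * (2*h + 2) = 2*h^5 + 12*h^4 + 2*h^3 - 6*h^2 + 8*h + 6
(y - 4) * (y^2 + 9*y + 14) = y^3 + 5*y^2 - 22*y - 56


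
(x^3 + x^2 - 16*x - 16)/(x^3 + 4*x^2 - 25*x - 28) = (x + 4)/(x + 7)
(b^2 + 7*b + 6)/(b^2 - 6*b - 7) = (b + 6)/(b - 7)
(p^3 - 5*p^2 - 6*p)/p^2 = p - 5 - 6/p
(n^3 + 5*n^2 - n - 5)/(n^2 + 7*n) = (n^3 + 5*n^2 - n - 5)/(n*(n + 7))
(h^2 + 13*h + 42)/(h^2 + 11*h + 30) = (h + 7)/(h + 5)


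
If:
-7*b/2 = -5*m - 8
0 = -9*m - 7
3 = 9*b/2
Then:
No Solution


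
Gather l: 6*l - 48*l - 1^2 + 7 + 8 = 14 - 42*l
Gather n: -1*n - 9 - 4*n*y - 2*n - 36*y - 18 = n*(-4*y - 3) - 36*y - 27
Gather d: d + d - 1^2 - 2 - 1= 2*d - 4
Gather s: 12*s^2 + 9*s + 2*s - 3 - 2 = 12*s^2 + 11*s - 5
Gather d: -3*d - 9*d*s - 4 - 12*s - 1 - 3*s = d*(-9*s - 3) - 15*s - 5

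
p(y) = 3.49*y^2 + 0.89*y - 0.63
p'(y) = 6.98*y + 0.89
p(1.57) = 9.37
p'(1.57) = 11.85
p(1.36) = 7.04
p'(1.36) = 10.38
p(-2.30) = 15.79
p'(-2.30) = -15.16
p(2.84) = 30.05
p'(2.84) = 20.71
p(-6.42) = 137.50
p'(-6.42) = -43.92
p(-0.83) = 1.04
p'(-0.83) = -4.90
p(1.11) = 4.66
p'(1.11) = 8.64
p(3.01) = 33.67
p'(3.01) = 21.90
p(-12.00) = 491.25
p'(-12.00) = -82.87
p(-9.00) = 274.05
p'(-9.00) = -61.93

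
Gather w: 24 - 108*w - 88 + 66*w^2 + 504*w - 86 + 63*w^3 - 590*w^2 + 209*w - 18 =63*w^3 - 524*w^2 + 605*w - 168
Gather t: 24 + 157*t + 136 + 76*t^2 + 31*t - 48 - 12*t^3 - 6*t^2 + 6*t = -12*t^3 + 70*t^2 + 194*t + 112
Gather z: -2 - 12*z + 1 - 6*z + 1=-18*z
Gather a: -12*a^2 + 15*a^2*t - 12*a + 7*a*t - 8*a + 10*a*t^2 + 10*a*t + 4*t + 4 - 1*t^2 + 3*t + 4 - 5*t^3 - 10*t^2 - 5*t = a^2*(15*t - 12) + a*(10*t^2 + 17*t - 20) - 5*t^3 - 11*t^2 + 2*t + 8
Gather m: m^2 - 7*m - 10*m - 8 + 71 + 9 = m^2 - 17*m + 72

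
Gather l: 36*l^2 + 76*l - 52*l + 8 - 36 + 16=36*l^2 + 24*l - 12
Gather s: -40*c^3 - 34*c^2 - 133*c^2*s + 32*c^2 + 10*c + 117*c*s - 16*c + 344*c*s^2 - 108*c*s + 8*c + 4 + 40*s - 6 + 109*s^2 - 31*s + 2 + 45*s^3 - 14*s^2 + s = -40*c^3 - 2*c^2 + 2*c + 45*s^3 + s^2*(344*c + 95) + s*(-133*c^2 + 9*c + 10)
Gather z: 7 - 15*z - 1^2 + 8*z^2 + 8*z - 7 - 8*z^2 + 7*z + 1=0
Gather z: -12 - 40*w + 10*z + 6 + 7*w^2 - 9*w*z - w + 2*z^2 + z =7*w^2 - 41*w + 2*z^2 + z*(11 - 9*w) - 6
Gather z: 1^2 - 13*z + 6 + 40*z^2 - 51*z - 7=40*z^2 - 64*z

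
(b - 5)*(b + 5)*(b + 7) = b^3 + 7*b^2 - 25*b - 175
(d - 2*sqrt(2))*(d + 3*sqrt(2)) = d^2 + sqrt(2)*d - 12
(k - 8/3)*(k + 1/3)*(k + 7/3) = k^3 - 19*k/3 - 56/27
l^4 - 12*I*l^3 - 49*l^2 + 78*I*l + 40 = (l - 5*I)*(l - 4*I)*(l - 2*I)*(l - I)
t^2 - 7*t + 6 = (t - 6)*(t - 1)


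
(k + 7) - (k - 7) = 14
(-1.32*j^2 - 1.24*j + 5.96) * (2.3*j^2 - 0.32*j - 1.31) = -3.036*j^4 - 2.4296*j^3 + 15.834*j^2 - 0.2828*j - 7.8076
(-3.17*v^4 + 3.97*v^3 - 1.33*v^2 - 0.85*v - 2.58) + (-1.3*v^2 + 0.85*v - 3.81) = -3.17*v^4 + 3.97*v^3 - 2.63*v^2 - 6.39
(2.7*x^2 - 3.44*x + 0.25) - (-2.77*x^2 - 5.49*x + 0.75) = 5.47*x^2 + 2.05*x - 0.5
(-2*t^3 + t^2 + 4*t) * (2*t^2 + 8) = -4*t^5 + 2*t^4 - 8*t^3 + 8*t^2 + 32*t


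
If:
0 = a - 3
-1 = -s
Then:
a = 3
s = 1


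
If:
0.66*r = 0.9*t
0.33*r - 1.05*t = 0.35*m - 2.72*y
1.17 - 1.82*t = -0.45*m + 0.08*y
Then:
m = 5.5109151047409*y - 0.773980154355017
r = 1.79813571213792*y + 0.615666031873309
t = 1.31863285556781*y + 0.45148842337376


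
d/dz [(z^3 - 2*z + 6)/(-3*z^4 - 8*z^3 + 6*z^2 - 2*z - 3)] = 3*(z^6 - 4*z^4 + 12*z^3 + 49*z^2 - 24*z + 6)/(9*z^8 + 48*z^7 + 28*z^6 - 84*z^5 + 86*z^4 + 24*z^3 - 32*z^2 + 12*z + 9)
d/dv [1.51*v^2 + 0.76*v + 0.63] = 3.02*v + 0.76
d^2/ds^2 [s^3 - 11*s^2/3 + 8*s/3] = 6*s - 22/3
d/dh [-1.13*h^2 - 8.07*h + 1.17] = -2.26*h - 8.07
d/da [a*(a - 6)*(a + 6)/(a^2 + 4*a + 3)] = (a^4 + 8*a^3 + 45*a^2 - 108)/(a^4 + 8*a^3 + 22*a^2 + 24*a + 9)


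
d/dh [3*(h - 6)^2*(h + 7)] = 3*(h - 6)*(3*h + 8)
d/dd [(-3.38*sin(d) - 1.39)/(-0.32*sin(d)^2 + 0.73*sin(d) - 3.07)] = (-1.0816*sin(d)^2 - 0.8896*sin(d) + 11.3913)*cos(d)/(0.1024*sin(d)^4 - 0.4672*sin(d)^3 + 2.4977*sin(d)^2 - 4.4822*sin(d) + 9.4249)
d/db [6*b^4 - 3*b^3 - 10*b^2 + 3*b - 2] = 24*b^3 - 9*b^2 - 20*b + 3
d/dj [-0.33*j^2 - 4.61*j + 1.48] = -0.66*j - 4.61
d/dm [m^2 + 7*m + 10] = 2*m + 7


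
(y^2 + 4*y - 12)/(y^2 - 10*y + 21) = (y^2 + 4*y - 12)/(y^2 - 10*y + 21)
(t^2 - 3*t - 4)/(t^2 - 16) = (t + 1)/(t + 4)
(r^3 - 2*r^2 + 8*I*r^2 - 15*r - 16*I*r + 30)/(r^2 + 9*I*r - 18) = (r^2 + r*(-2 + 5*I) - 10*I)/(r + 6*I)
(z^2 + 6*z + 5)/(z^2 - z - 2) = (z + 5)/(z - 2)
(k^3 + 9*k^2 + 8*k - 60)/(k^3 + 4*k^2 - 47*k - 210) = (k - 2)/(k - 7)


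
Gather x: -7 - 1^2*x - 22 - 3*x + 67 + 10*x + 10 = 6*x + 48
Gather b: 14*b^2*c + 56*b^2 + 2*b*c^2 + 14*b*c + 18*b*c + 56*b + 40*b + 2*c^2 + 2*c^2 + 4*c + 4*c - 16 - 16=b^2*(14*c + 56) + b*(2*c^2 + 32*c + 96) + 4*c^2 + 8*c - 32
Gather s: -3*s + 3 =3 - 3*s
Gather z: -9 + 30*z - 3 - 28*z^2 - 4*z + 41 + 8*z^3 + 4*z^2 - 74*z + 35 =8*z^3 - 24*z^2 - 48*z + 64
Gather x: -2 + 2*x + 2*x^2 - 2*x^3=-2*x^3 + 2*x^2 + 2*x - 2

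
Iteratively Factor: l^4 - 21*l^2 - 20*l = (l - 5)*(l^3 + 5*l^2 + 4*l) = l*(l - 5)*(l^2 + 5*l + 4) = l*(l - 5)*(l + 4)*(l + 1)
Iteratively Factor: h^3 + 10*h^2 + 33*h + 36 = (h + 3)*(h^2 + 7*h + 12) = (h + 3)*(h + 4)*(h + 3)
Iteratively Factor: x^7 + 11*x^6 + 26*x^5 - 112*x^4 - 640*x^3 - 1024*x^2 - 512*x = (x)*(x^6 + 11*x^5 + 26*x^4 - 112*x^3 - 640*x^2 - 1024*x - 512) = x*(x + 2)*(x^5 + 9*x^4 + 8*x^3 - 128*x^2 - 384*x - 256) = x*(x - 4)*(x + 2)*(x^4 + 13*x^3 + 60*x^2 + 112*x + 64) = x*(x - 4)*(x + 2)*(x + 4)*(x^3 + 9*x^2 + 24*x + 16) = x*(x - 4)*(x + 1)*(x + 2)*(x + 4)*(x^2 + 8*x + 16) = x*(x - 4)*(x + 1)*(x + 2)*(x + 4)^2*(x + 4)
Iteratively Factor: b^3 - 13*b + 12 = (b - 1)*(b^2 + b - 12) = (b - 3)*(b - 1)*(b + 4)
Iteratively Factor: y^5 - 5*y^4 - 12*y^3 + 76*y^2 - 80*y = (y + 4)*(y^4 - 9*y^3 + 24*y^2 - 20*y) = y*(y + 4)*(y^3 - 9*y^2 + 24*y - 20) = y*(y - 2)*(y + 4)*(y^2 - 7*y + 10) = y*(y - 2)^2*(y + 4)*(y - 5)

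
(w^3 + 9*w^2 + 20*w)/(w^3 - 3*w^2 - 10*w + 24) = w*(w^2 + 9*w + 20)/(w^3 - 3*w^2 - 10*w + 24)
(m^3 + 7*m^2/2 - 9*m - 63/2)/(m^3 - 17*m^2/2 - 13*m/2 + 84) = (2*m^2 + m - 21)/(2*m^2 - 23*m + 56)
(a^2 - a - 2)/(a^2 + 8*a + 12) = (a^2 - a - 2)/(a^2 + 8*a + 12)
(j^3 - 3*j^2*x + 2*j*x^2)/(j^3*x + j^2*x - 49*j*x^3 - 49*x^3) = j*(j^2 - 3*j*x + 2*x^2)/(x*(j^3 + j^2 - 49*j*x^2 - 49*x^2))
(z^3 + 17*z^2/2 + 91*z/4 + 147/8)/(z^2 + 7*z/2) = z + 5 + 21/(4*z)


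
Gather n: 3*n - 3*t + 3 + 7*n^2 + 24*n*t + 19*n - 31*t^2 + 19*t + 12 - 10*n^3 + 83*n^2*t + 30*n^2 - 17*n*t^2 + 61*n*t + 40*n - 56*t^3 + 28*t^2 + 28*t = -10*n^3 + n^2*(83*t + 37) + n*(-17*t^2 + 85*t + 62) - 56*t^3 - 3*t^2 + 44*t + 15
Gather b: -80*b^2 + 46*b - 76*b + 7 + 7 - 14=-80*b^2 - 30*b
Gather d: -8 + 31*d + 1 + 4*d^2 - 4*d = 4*d^2 + 27*d - 7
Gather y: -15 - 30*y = -30*y - 15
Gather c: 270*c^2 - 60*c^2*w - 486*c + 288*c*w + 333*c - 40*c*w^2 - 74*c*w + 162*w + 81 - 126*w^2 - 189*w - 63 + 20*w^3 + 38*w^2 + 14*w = c^2*(270 - 60*w) + c*(-40*w^2 + 214*w - 153) + 20*w^3 - 88*w^2 - 13*w + 18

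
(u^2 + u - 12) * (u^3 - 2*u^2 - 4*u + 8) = u^5 - u^4 - 18*u^3 + 28*u^2 + 56*u - 96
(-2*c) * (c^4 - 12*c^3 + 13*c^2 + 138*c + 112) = -2*c^5 + 24*c^4 - 26*c^3 - 276*c^2 - 224*c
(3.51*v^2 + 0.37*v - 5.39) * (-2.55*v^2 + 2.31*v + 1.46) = -8.9505*v^4 + 7.1646*v^3 + 19.7238*v^2 - 11.9107*v - 7.8694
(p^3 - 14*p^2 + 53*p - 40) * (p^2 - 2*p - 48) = p^5 - 16*p^4 + 33*p^3 + 526*p^2 - 2464*p + 1920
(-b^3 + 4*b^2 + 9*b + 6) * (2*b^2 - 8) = -2*b^5 + 8*b^4 + 26*b^3 - 20*b^2 - 72*b - 48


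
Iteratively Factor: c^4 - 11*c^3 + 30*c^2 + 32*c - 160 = (c - 4)*(c^3 - 7*c^2 + 2*c + 40) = (c - 4)^2*(c^2 - 3*c - 10) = (c - 5)*(c - 4)^2*(c + 2)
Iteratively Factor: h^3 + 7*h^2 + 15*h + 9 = (h + 3)*(h^2 + 4*h + 3) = (h + 1)*(h + 3)*(h + 3)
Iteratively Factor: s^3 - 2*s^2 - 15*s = (s + 3)*(s^2 - 5*s) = (s - 5)*(s + 3)*(s)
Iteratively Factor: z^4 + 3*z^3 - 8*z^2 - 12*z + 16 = (z - 1)*(z^3 + 4*z^2 - 4*z - 16) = (z - 1)*(z + 2)*(z^2 + 2*z - 8) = (z - 2)*(z - 1)*(z + 2)*(z + 4)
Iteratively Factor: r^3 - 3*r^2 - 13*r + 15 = (r + 3)*(r^2 - 6*r + 5) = (r - 5)*(r + 3)*(r - 1)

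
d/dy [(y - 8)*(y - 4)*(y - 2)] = 3*y^2 - 28*y + 56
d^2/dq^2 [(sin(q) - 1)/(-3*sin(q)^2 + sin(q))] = (9*sin(q)^2 - 33*sin(q) - 9 + 53/sin(q) - 18/sin(q)^2 + 2/sin(q)^3)/(3*sin(q) - 1)^3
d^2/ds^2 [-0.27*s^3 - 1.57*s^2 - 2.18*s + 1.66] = -1.62*s - 3.14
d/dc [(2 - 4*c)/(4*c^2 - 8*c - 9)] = 4*(4*c^2 - 4*c + 13)/(16*c^4 - 64*c^3 - 8*c^2 + 144*c + 81)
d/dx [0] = 0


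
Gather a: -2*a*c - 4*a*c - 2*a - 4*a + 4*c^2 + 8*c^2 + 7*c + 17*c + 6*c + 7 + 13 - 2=a*(-6*c - 6) + 12*c^2 + 30*c + 18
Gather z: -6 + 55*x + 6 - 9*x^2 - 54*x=-9*x^2 + x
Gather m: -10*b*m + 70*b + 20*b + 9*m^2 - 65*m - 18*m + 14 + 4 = 90*b + 9*m^2 + m*(-10*b - 83) + 18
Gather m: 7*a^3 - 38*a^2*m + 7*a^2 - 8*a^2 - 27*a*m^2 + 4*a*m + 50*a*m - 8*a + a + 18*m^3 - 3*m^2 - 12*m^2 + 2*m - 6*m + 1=7*a^3 - a^2 - 7*a + 18*m^3 + m^2*(-27*a - 15) + m*(-38*a^2 + 54*a - 4) + 1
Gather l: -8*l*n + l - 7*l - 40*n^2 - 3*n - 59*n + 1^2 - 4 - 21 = l*(-8*n - 6) - 40*n^2 - 62*n - 24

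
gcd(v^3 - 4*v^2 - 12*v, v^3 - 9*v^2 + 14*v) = v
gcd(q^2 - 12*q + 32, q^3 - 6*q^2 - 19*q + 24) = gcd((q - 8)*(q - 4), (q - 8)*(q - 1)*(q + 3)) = q - 8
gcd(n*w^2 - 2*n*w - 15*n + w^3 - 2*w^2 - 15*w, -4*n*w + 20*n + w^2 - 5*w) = w - 5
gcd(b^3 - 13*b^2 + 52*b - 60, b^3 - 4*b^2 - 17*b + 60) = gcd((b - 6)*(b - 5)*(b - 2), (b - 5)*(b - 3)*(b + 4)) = b - 5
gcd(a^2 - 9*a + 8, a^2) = 1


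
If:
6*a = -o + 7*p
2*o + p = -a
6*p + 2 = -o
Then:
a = -30/53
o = 26/53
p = -22/53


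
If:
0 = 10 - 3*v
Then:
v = 10/3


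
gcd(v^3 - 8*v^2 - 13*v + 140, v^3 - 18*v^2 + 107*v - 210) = v^2 - 12*v + 35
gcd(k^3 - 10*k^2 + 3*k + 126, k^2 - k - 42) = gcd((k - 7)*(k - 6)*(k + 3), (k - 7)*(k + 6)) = k - 7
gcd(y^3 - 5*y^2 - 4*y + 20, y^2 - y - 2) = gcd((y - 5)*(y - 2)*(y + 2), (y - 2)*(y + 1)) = y - 2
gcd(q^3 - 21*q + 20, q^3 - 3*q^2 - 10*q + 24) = q - 4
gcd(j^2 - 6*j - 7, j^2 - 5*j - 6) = j + 1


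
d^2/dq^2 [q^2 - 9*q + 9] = 2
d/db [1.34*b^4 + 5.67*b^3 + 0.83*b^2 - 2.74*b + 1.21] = 5.36*b^3 + 17.01*b^2 + 1.66*b - 2.74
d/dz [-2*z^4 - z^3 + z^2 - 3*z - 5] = -8*z^3 - 3*z^2 + 2*z - 3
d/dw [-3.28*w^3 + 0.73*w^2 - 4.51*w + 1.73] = -9.84*w^2 + 1.46*w - 4.51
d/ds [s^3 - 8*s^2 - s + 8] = 3*s^2 - 16*s - 1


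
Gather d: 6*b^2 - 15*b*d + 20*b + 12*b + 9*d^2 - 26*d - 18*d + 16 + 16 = 6*b^2 + 32*b + 9*d^2 + d*(-15*b - 44) + 32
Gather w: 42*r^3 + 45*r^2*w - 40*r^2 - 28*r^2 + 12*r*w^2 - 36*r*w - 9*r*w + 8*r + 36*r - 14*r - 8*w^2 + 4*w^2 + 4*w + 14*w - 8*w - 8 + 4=42*r^3 - 68*r^2 + 30*r + w^2*(12*r - 4) + w*(45*r^2 - 45*r + 10) - 4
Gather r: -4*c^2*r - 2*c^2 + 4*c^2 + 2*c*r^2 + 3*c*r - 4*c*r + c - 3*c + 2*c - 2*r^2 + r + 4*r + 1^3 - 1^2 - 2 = 2*c^2 + r^2*(2*c - 2) + r*(-4*c^2 - c + 5) - 2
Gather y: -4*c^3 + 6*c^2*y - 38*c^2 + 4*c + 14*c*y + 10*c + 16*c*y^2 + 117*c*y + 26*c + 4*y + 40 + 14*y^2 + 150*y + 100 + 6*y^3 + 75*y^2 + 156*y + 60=-4*c^3 - 38*c^2 + 40*c + 6*y^3 + y^2*(16*c + 89) + y*(6*c^2 + 131*c + 310) + 200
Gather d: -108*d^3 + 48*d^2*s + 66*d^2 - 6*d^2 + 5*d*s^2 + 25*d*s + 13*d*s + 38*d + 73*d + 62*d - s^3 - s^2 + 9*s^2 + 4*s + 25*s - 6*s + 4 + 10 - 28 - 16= -108*d^3 + d^2*(48*s + 60) + d*(5*s^2 + 38*s + 173) - s^3 + 8*s^2 + 23*s - 30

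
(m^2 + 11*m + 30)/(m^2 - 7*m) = (m^2 + 11*m + 30)/(m*(m - 7))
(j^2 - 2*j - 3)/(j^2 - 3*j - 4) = (j - 3)/(j - 4)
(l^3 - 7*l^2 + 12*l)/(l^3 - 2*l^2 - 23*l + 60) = l/(l + 5)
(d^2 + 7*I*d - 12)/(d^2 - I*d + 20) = (d + 3*I)/(d - 5*I)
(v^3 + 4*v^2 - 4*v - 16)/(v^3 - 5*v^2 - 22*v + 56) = (v + 2)/(v - 7)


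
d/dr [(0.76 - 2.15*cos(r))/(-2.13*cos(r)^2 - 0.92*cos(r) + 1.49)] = (4.5795*cos(r)^2 - 3.2376*cos(r) + 2.5043)*sin(r)/(4.5369*cos(r)^4 + 3.9192*cos(r)^3 - 5.501*cos(r)^2 - 2.7416*cos(r) + 2.2201)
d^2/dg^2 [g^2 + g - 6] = 2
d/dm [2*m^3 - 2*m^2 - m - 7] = 6*m^2 - 4*m - 1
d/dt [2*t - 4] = 2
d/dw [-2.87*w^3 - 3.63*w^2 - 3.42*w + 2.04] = -8.61*w^2 - 7.26*w - 3.42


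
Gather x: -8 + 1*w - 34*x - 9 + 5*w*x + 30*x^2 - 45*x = w + 30*x^2 + x*(5*w - 79) - 17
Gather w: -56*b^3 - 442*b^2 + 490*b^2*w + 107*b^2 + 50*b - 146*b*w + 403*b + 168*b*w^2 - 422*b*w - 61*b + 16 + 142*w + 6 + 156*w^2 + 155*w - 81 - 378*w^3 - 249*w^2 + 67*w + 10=-56*b^3 - 335*b^2 + 392*b - 378*w^3 + w^2*(168*b - 93) + w*(490*b^2 - 568*b + 364) - 49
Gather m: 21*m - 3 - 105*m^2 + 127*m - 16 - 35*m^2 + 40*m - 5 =-140*m^2 + 188*m - 24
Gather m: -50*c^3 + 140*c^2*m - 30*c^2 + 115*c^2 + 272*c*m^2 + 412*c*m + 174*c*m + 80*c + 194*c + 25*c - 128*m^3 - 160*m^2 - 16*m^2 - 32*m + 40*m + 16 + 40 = -50*c^3 + 85*c^2 + 299*c - 128*m^3 + m^2*(272*c - 176) + m*(140*c^2 + 586*c + 8) + 56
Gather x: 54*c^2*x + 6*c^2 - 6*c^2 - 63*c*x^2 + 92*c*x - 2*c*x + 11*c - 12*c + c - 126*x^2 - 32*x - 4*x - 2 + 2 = x^2*(-63*c - 126) + x*(54*c^2 + 90*c - 36)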